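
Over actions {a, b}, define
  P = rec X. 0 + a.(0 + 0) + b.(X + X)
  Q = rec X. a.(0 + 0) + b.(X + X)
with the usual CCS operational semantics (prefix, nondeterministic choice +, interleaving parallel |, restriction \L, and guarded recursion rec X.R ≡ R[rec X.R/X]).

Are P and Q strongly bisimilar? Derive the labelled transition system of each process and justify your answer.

P's transition system — 3 states:
  s0 = rec X. 0 + a.(0 + 0) + b.(X + X) → -a-> s1, -b-> s2
  s1 = 0 + 0 → ·
  s2 = (rec X. 0 + a.(0 + 0) + b.(X + X)) + (rec X. 0 + a.(0 + 0) + b.(X + X)) → -a-> s1, -b-> s2
Q's transition system — 3 states:
  t0 = rec X. a.(0 + 0) + b.(X + X) → -a-> t1, -b-> t2
  t1 = 0 + 0 → ·
  t2 = (rec X. a.(0 + 0) + b.(X + X)) + (rec X. a.(0 + 0) + b.(X + X)) → -a-> t1, -b-> t2
Partition-refinement fixed point:
  B0 = {s0, s2, t0, t2}
  B1 = {s1, t1}
s0 ∈ B0, t0 ∈ B0 → same block

bisimilar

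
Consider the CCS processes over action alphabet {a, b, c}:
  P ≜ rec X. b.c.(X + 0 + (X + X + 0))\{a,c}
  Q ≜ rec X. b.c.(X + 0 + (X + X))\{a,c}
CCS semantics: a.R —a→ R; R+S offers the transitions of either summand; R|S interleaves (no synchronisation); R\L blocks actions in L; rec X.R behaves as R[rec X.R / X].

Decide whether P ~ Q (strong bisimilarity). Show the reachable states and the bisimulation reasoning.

Reachable graph of P (4 states):
  p0 = rec X. b.c.(X + 0 + (X + X + 0))\{a,c} ⊢ —b→ p1
  p1 = c.((rec X. b.c.(X + 0 + (X + X + 0))\{a,c}) + 0 + ((rec X. b.c.(X + 0 + (X + X + 0))\{a,c}) + (rec X. b.c.(X + 0 + (X + X + 0))\{a,c}) + 0))\{a,c} ⊢ —c→ p2
  p2 = ((rec X. b.c.(X + 0 + (X + X + 0))\{a,c}) + 0 + ((rec X. b.c.(X + 0 + (X + X + 0))\{a,c}) + (rec X. b.c.(X + 0 + (X + X + 0))\{a,c}) + 0))\{a,c} ⊢ —b→ p3
  p3 = (c.((rec X. b.c.(X + 0 + (X + X + 0))\{a,c}) + 0 + ((rec X. b.c.(X + 0 + (X + X + 0))\{a,c}) + (rec X. b.c.(X + 0 + (X + X + 0))\{a,c}) + 0))\{a,c})\{a,c} ⊢ deadlocked
Reachable graph of Q (4 states):
  q0 = rec X. b.c.(X + 0 + (X + X))\{a,c} ⊢ —b→ q1
  q1 = c.((rec X. b.c.(X + 0 + (X + X))\{a,c}) + 0 + ((rec X. b.c.(X + 0 + (X + X))\{a,c}) + (rec X. b.c.(X + 0 + (X + X))\{a,c})))\{a,c} ⊢ —c→ q2
  q2 = ((rec X. b.c.(X + 0 + (X + X))\{a,c}) + 0 + ((rec X. b.c.(X + 0 + (X + X))\{a,c}) + (rec X. b.c.(X + 0 + (X + X))\{a,c})))\{a,c} ⊢ —b→ q3
  q3 = (c.((rec X. b.c.(X + 0 + (X + X))\{a,c}) + 0 + ((rec X. b.c.(X + 0 + (X + X))\{a,c}) + (rec X. b.c.(X + 0 + (X + X))\{a,c})))\{a,c})\{a,c} ⊢ deadlocked
Bisimilarity quotient blocks:
  B0 = {p0, q0}
  B1 = {p1, q1}
  B2 = {p2, q2}
  B3 = {p3, q3}
p0 ∈ B0, q0 ∈ B0 → same block

YES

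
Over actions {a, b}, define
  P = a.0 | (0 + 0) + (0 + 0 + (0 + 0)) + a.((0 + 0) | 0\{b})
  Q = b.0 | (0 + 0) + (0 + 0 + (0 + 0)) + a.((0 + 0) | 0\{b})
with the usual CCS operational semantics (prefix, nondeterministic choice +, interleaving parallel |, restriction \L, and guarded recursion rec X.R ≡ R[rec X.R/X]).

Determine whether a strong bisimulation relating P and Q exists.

Reachable graph of P (3 states):
  s0 = a.0 | (0 + 0) + (0 + 0 + (0 + 0)) + a.((0 + 0) | 0\{b}) → ··a··> s1, ··a··> s2
  s1 = (0 + 0) | 0\{b} → stopped
  s2 = 0 | (0 + 0) → stopped
Reachable graph of Q (3 states):
  t0 = b.0 | (0 + 0) + (0 + 0 + (0 + 0)) + a.((0 + 0) | 0\{b}) → ··a··> t1, ··b··> t2
  t1 = (0 + 0) | 0\{b} → stopped
  t2 = 0 | (0 + 0) → stopped
Coarsest stable partition (strong bisimilarity classes):
  B0 = {s0}
  B1 = {s1, s2, t1, t2}
  B2 = {t0}
s0 ∈ B0, t0 ∈ B2 → different blocks

not bisimilar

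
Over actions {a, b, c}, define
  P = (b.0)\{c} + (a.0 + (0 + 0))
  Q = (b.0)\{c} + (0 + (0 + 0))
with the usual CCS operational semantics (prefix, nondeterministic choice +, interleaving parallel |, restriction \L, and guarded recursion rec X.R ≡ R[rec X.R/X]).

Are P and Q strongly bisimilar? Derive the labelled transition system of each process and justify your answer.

Reachable graph of P (3 states):
  m0 = (b.0)\{c} + (a.0 + (0 + 0)) → —a→ m1, —b→ m2
  m1 = 0 → ·
  m2 = 0\{c} → ·
Reachable graph of Q (2 states):
  n0 = (b.0)\{c} + (0 + (0 + 0)) → —b→ n1
  n1 = 0\{c} → ·
Bisimilarity quotient blocks:
  B0 = {m0}
  B1 = {m1, m2, n1}
  B2 = {n0}
m0 ∈ B0, n0 ∈ B2 → different blocks

NO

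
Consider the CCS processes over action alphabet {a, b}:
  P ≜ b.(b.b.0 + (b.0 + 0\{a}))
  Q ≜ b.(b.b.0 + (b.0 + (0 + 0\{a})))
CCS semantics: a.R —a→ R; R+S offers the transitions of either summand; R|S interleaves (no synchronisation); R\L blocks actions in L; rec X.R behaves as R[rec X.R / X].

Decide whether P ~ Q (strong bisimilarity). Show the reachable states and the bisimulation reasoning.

P's transition system — 4 states:
  p0 = b.(b.b.0 + (b.0 + 0\{a})) ⊢ ··b··> p1
  p1 = b.b.0 + (b.0 + 0\{a}) ⊢ ··b··> p2, ··b··> p3
  p2 = 0 ⊢ ∅
  p3 = b.0 ⊢ ··b··> p2
Q's transition system — 4 states:
  q0 = b.(b.b.0 + (b.0 + (0 + 0\{a}))) ⊢ ··b··> q1
  q1 = b.b.0 + (b.0 + (0 + 0\{a})) ⊢ ··b··> q2, ··b··> q3
  q2 = 0 ⊢ ∅
  q3 = b.0 ⊢ ··b··> q2
Coarsest stable partition (strong bisimilarity classes):
  B0 = {p0, q0}
  B1 = {p1, q1}
  B2 = {p3, q3}
  B3 = {p2, q2}
p0 ∈ B0, q0 ∈ B0 → same block

bisimilar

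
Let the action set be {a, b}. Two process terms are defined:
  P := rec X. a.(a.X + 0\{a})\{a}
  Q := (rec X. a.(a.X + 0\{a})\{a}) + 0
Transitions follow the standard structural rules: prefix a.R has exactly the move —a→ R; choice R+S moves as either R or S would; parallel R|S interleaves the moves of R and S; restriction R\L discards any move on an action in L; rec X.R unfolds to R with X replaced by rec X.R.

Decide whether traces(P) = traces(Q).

Reachable graph of P (2 states):
  u0 = rec X. a.(a.X + 0\{a})\{a} → =a=> u1
  u1 = (a.(rec X. a.(a.X + 0\{a})\{a}) + 0\{a})\{a} → deadlocked
Reachable graph of Q (2 states):
  v0 = (rec X. a.(a.X + 0\{a})\{a}) + 0 → =a=> v1
  v1 = (a.(rec X. a.(a.X + 0\{a})\{a}) + 0\{a})\{a} → deadlocked
Bisimilarity quotient blocks:
  B0 = {u0, v0}
  B1 = {u1, v1}
u0 ∈ B0, v0 ∈ B0 → same block
Bisimilar ⇒ trace-equivalent.

YES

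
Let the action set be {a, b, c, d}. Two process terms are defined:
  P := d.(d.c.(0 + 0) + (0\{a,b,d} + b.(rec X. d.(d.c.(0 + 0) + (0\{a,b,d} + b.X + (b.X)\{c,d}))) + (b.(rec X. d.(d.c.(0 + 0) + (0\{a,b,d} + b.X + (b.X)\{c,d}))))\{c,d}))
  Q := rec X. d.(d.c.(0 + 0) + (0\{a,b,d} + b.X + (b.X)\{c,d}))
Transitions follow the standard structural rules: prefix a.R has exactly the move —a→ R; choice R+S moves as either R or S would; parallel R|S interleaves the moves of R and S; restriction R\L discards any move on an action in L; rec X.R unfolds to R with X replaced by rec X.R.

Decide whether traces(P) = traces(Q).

Reachable graph of P (6 states):
  p0 = d.(d.c.(0 + 0) + (0\{a,b,d} + b.(rec X. d.(d.c.(0 + 0) + (0\{a,b,d} + b.X + (b.X)\{c,d}))) + (b.(rec X. d.(d.c.(0 + 0) + (0\{a,b,d} + b.X + (b.X)\{c,d}))))\{c,d})) :: -d-> p1
  p1 = d.c.(0 + 0) + (0\{a,b,d} + b.(rec X. d.(d.c.(0 + 0) + (0\{a,b,d} + b.X + (b.X)\{c,d}))) + (b.(rec X. d.(d.c.(0 + 0) + (0\{a,b,d} + b.X + (b.X)\{c,d}))))\{c,d}) :: -b-> p2, -b-> p3, -d-> p4
  p2 = (rec X. d.(d.c.(0 + 0) + (0\{a,b,d} + b.X + (b.X)\{c,d})))\{c,d} :: stopped
  p3 = rec X. d.(d.c.(0 + 0) + (0\{a,b,d} + b.X + (b.X)\{c,d})) :: -d-> p1
  p4 = c.(0 + 0) :: -c-> p5
  p5 = 0 + 0 :: stopped
Reachable graph of Q (5 states):
  q0 = rec X. d.(d.c.(0 + 0) + (0\{a,b,d} + b.X + (b.X)\{c,d})) :: -d-> q1
  q1 = d.c.(0 + 0) + (0\{a,b,d} + b.(rec X. d.(d.c.(0 + 0) + (0\{a,b,d} + b.X + (b.X)\{c,d}))) + (b.(rec X. d.(d.c.(0 + 0) + (0\{a,b,d} + b.X + (b.X)\{c,d}))))\{c,d}) :: -b-> q0, -b-> q2, -d-> q3
  q2 = (rec X. d.(d.c.(0 + 0) + (0\{a,b,d} + b.X + (b.X)\{c,d})))\{c,d} :: stopped
  q3 = c.(0 + 0) :: -c-> q4
  q4 = 0 + 0 :: stopped
Coarsest stable partition (strong bisimilarity classes):
  B0 = {p0, p3, q0}
  B1 = {p1, q1}
  B2 = {p4, q3}
  B3 = {p2, p5, q2, q4}
p0 ∈ B0, q0 ∈ B0 → same block
Bisimilar ⇒ trace-equivalent.

traces(P) = traces(Q)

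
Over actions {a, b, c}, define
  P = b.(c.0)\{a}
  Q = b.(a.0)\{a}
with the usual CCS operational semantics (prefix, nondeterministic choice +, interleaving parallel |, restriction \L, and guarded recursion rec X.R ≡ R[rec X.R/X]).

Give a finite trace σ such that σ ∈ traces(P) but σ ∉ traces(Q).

bc

Reachable graph of P (3 states):
  u0 = b.(c.0)\{a} :: ··b··> u1
  u1 = (c.0)\{a} :: ··c··> u2
  u2 = 0\{a} :: ∅
Reachable graph of Q (2 states):
  v0 = b.(a.0)\{a} :: ··b··> v1
  v1 = (a.0)\{a} :: ∅
Trace ⟨bc⟩ through P, begin at {u0}:
  [1] b ⇒ {u1}
  [2] c ⇒ {u2}
  P completes σ.
Trace ⟨bc⟩ through Q, begin at {v0}:
  [1] b ⇒ {v1}
  [2] c ⇒ ∅  — Q cannot continue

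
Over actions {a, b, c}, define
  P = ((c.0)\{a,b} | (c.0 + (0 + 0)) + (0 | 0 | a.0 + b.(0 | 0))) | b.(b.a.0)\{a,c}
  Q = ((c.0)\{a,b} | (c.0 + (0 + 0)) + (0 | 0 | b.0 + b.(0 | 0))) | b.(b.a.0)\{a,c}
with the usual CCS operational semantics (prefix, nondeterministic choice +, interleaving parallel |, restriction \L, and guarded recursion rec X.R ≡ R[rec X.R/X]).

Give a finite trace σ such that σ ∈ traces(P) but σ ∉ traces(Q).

a

P's transition system — 18 states:
  s0 = ((c.0)\{a,b} | (c.0 + (0 + 0)) + (0 | 0 | a.0 + b.(0 | 0))) | b.(b.a.0)\{a,c} has moves =a=> s1, =b=> s2, =b=> s3, =c=> s4, =c=> s5
  s1 = 0 | 0 | 0 | b.(b.a.0)\{a,c} has moves =b=> s6
  s2 = ((c.0)\{a,b} | (c.0 + (0 + 0)) + (0 | 0 | a.0 + b.(0 | 0))) | (b.a.0)\{a,c} has moves =a=> s6, =b=> s7, =b=> s8, =c=> s10, =c=> s9
  s3 = 0 | 0 | b.(b.a.0)\{a,c} has moves =b=> s8
  s4 = (c.0)\{a,b} | 0 | b.(b.a.0)\{a,c} has moves =b=> s9, =c=> s11
  s5 = 0\{a,b} | (c.0 + (0 + 0)) | b.(b.a.0)\{a,c} has moves =b=> s10, =c=> s11
  s6 = 0 | 0 | 0 | (b.a.0)\{a,c} has moves =b=> s12
  s7 = ((c.0)\{a,b} | (c.0 + (0 + 0)) + (0 | 0 | a.0 + b.(0 | 0))) | (a.0)\{a,c} has moves =a=> s12, =b=> s13, =c=> s14, =c=> s15
  s8 = 0 | 0 | (b.a.0)\{a,c} has moves =b=> s13
  s9 = (c.0)\{a,b} | 0 | (b.a.0)\{a,c} has moves =b=> s14, =c=> s16
  s10 = 0\{a,b} | (c.0 + (0 + 0)) | (b.a.0)\{a,c} has moves =b=> s15, =c=> s16
  s11 = 0\{a,b} | 0 | b.(b.a.0)\{a,c} has moves =b=> s16
  s12 = 0 | 0 | 0 | (a.0)\{a,c} has moves deadlocked
  s13 = 0 | 0 | (a.0)\{a,c} has moves deadlocked
  s14 = (c.0)\{a,b} | 0 | (a.0)\{a,c} has moves =c=> s17
  s15 = 0\{a,b} | (c.0 + (0 + 0)) | (a.0)\{a,c} has moves =c=> s17
  s16 = 0\{a,b} | 0 | (b.a.0)\{a,c} has moves =b=> s17
  s17 = 0\{a,b} | 0 | (a.0)\{a,c} has moves deadlocked
Q's transition system — 18 states:
  t0 = ((c.0)\{a,b} | (c.0 + (0 + 0)) + (0 | 0 | b.0 + b.(0 | 0))) | b.(b.a.0)\{a,c} has moves =b=> t1, =b=> t2, =b=> t3, =c=> t4, =c=> t5
  t1 = ((c.0)\{a,b} | (c.0 + (0 + 0)) + (0 | 0 | b.0 + b.(0 | 0))) | (b.a.0)\{a,c} has moves =b=> t6, =b=> t7, =b=> t8, =c=> t10, =c=> t9
  t2 = 0 | 0 | 0 | b.(b.a.0)\{a,c} has moves =b=> t8
  t3 = 0 | 0 | b.(b.a.0)\{a,c} has moves =b=> t7
  t4 = (c.0)\{a,b} | 0 | b.(b.a.0)\{a,c} has moves =b=> t9, =c=> t11
  t5 = 0\{a,b} | (c.0 + (0 + 0)) | b.(b.a.0)\{a,c} has moves =b=> t10, =c=> t11
  t6 = ((c.0)\{a,b} | (c.0 + (0 + 0)) + (0 | 0 | b.0 + b.(0 | 0))) | (a.0)\{a,c} has moves =b=> t12, =b=> t13, =c=> t14, =c=> t15
  t7 = 0 | 0 | (b.a.0)\{a,c} has moves =b=> t12
  t8 = 0 | 0 | 0 | (b.a.0)\{a,c} has moves =b=> t13
  t9 = (c.0)\{a,b} | 0 | (b.a.0)\{a,c} has moves =b=> t14, =c=> t16
  t10 = 0\{a,b} | (c.0 + (0 + 0)) | (b.a.0)\{a,c} has moves =b=> t15, =c=> t16
  t11 = 0\{a,b} | 0 | b.(b.a.0)\{a,c} has moves =b=> t16
  t12 = 0 | 0 | (a.0)\{a,c} has moves deadlocked
  t13 = 0 | 0 | 0 | (a.0)\{a,c} has moves deadlocked
  t14 = (c.0)\{a,b} | 0 | (a.0)\{a,c} has moves =c=> t17
  t15 = 0\{a,b} | (c.0 + (0 + 0)) | (a.0)\{a,c} has moves =c=> t17
  t16 = 0\{a,b} | 0 | (b.a.0)\{a,c} has moves =b=> t17
  t17 = 0\{a,b} | 0 | (a.0)\{a,c} has moves deadlocked
Trace ⟨a⟩ through P, begin at {s0}:
  step 1 (a): {s1}
  — P admits the full trace.
Trace ⟨a⟩ through Q, begin at {t0}:
  step 1 (a): ∅  — Q cannot continue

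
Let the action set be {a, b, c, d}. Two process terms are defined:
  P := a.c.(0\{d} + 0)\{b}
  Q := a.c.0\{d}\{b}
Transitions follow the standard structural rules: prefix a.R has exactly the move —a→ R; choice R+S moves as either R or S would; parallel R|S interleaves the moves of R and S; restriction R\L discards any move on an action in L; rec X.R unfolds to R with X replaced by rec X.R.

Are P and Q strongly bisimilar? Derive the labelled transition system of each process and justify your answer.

LTS(P): 3 reachable states
  p0 = a.c.(0\{d} + 0)\{b} → -a-> p1
  p1 = c.(0\{d} + 0)\{b} → -c-> p2
  p2 = (0\{d} + 0)\{b} → ·
LTS(Q): 3 reachable states
  q0 = a.c.0\{d}\{b} → -a-> q1
  q1 = c.0\{d}\{b} → -c-> q2
  q2 = 0\{d}\{b} → ·
Coarsest stable partition (strong bisimilarity classes):
  B0 = {p0, q0}
  B1 = {p1, q1}
  B2 = {p2, q2}
p0 ∈ B0, q0 ∈ B0 → same block

P ~ Q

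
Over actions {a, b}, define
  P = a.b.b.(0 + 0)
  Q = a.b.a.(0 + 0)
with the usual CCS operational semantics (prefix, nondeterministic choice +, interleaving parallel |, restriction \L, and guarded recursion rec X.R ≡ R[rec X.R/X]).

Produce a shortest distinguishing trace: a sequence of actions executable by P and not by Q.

LTS(P): 4 reachable states
  u0 = a.b.b.(0 + 0) → --a--▸ u1
  u1 = b.b.(0 + 0) → --b--▸ u2
  u2 = b.(0 + 0) → --b--▸ u3
  u3 = 0 + 0 → ·
LTS(Q): 4 reachable states
  v0 = a.b.a.(0 + 0) → --a--▸ v1
  v1 = b.a.(0 + 0) → --b--▸ v2
  v2 = a.(0 + 0) → --a--▸ v3
  v3 = 0 + 0 → ·
Run σ = ⟨abb⟩ on P: start {u0}
  after a @ step 1: {u1}
  after b @ step 2: {u2}
  after b @ step 3: {u3}
  ✓ P
Run σ = ⟨abb⟩ on Q: start {v0}
  after a @ step 1: {v1}
  after b @ step 2: {v2}
  after b @ step 3: no successor for Q

abb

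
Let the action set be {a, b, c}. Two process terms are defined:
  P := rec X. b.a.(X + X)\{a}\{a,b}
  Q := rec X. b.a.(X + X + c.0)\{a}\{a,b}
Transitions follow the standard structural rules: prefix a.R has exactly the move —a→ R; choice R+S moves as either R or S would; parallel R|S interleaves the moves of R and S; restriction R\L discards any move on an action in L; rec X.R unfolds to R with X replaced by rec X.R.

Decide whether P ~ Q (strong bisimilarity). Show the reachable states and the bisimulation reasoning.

not bisimilar

Reachable graph of P (3 states):
  m0 = rec X. b.a.(X + X)\{a}\{a,b} → --b--▸ m1
  m1 = a.((rec X. b.a.(X + X)\{a}\{a,b}) + (rec X. b.a.(X + X)\{a}\{a,b}))\{a}\{a,b} → --a--▸ m2
  m2 = ((rec X. b.a.(X + X)\{a}\{a,b}) + (rec X. b.a.(X + X)\{a}\{a,b}))\{a}\{a,b} → (no moves)
Reachable graph of Q (4 states):
  n0 = rec X. b.a.(X + X + c.0)\{a}\{a,b} → --b--▸ n1
  n1 = a.((rec X. b.a.(X + X + c.0)\{a}\{a,b}) + (rec X. b.a.(X + X + c.0)\{a}\{a,b}) + c.0)\{a}\{a,b} → --a--▸ n2
  n2 = ((rec X. b.a.(X + X + c.0)\{a}\{a,b}) + (rec X. b.a.(X + X + c.0)\{a}\{a,b}) + c.0)\{a}\{a,b} → --c--▸ n3
  n3 = 0\{a}\{a,b} → (no moves)
Partition-refinement fixed point:
  B0 = {m0}
  B1 = {m1}
  B2 = {m2, n3}
  B3 = {n0}
  B4 = {n1}
  B5 = {n2}
m0 ∈ B0, n0 ∈ B3 → different blocks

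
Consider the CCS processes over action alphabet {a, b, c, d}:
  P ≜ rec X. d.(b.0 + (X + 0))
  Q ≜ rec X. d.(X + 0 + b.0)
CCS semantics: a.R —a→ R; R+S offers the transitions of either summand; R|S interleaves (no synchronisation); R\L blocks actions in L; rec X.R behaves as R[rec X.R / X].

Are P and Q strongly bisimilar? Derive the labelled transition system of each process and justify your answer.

Reachable graph of P (3 states):
  s0 = rec X. d.(b.0 + (X + 0)) has moves =d=> s1
  s1 = b.0 + ((rec X. d.(b.0 + (X + 0))) + 0) has moves =b=> s2, =d=> s1
  s2 = 0 has moves deadlocked
Reachable graph of Q (3 states):
  t0 = rec X. d.(X + 0 + b.0) has moves =d=> t1
  t1 = (rec X. d.(X + 0 + b.0)) + 0 + b.0 has moves =b=> t2, =d=> t1
  t2 = 0 has moves deadlocked
Bisimilarity quotient blocks:
  B0 = {s0, t0}
  B1 = {s1, t1}
  B2 = {s2, t2}
s0 ∈ B0, t0 ∈ B0 → same block

bisimilar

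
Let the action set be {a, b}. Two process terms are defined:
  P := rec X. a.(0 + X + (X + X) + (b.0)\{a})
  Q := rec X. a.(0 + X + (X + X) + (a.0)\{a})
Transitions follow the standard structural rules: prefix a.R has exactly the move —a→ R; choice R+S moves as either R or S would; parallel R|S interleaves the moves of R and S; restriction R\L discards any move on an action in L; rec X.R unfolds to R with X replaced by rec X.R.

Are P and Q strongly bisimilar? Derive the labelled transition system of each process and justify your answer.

P ≁ Q

Reachable graph of P (3 states):
  m0 = rec X. a.(0 + X + (X + X) + (b.0)\{a}) → =a=> m1
  m1 = 0 + (rec X. a.(0 + X + (X + X) + (b.0)\{a})) + ((rec X. a.(0 + X + (X + X) + (b.0)\{a})) + (rec X. a.(0 + X + (X + X) + (b.0)\{a}))) + (b.0)\{a} → =a=> m1, =b=> m2
  m2 = 0\{a} → stopped
Reachable graph of Q (2 states):
  n0 = rec X. a.(0 + X + (X + X) + (a.0)\{a}) → =a=> n1
  n1 = 0 + (rec X. a.(0 + X + (X + X) + (a.0)\{a})) + ((rec X. a.(0 + X + (X + X) + (a.0)\{a})) + (rec X. a.(0 + X + (X + X) + (a.0)\{a}))) + (a.0)\{a} → =a=> n1
Bisimilarity quotient blocks:
  B0 = {m0}
  B1 = {m1}
  B2 = {m2}
  B3 = {n0, n1}
m0 ∈ B0, n0 ∈ B3 → different blocks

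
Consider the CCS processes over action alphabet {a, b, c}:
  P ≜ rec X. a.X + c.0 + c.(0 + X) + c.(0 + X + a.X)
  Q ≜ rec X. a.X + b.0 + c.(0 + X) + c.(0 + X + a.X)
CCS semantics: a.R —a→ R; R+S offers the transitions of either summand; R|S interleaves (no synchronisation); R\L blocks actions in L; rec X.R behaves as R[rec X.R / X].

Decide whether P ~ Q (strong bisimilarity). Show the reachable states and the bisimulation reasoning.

LTS(P): 4 reachable states
  u0 = rec X. a.X + c.0 + c.(0 + X) + c.(0 + X + a.X) has moves ··a··> u0, ··c··> u1, ··c··> u2, ··c··> u3
  u1 = 0 has moves ·
  u2 = 0 + (rec X. a.X + c.0 + c.(0 + X) + c.(0 + X + a.X)) has moves ··a··> u0, ··c··> u1, ··c··> u2, ··c··> u3
  u3 = 0 + (rec X. a.X + c.0 + c.(0 + X) + c.(0 + X + a.X)) + a.(rec X. a.X + c.0 + c.(0 + X) + c.(0 + X + a.X)) has moves ··a··> u0, ··c··> u1, ··c··> u2, ··c··> u3
LTS(Q): 4 reachable states
  v0 = rec X. a.X + b.0 + c.(0 + X) + c.(0 + X + a.X) has moves ··a··> v0, ··b··> v1, ··c··> v2, ··c··> v3
  v1 = 0 has moves ·
  v2 = 0 + (rec X. a.X + b.0 + c.(0 + X) + c.(0 + X + a.X)) has moves ··a··> v0, ··b··> v1, ··c··> v2, ··c··> v3
  v3 = 0 + (rec X. a.X + b.0 + c.(0 + X) + c.(0 + X + a.X)) + a.(rec X. a.X + b.0 + c.(0 + X) + c.(0 + X + a.X)) has moves ··a··> v0, ··b··> v1, ··c··> v2, ··c··> v3
Coarsest stable partition (strong bisimilarity classes):
  B0 = {u0, u2, u3}
  B1 = {u1, v1}
  B2 = {v0, v2, v3}
u0 ∈ B0, v0 ∈ B2 → different blocks

not bisimilar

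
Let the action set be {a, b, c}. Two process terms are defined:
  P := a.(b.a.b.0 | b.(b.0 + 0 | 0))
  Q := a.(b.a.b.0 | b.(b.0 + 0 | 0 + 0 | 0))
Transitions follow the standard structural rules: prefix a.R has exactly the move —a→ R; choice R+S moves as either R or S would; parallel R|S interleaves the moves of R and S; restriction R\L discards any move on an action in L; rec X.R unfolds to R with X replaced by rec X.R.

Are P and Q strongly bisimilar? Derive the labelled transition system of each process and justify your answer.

P ~ Q

LTS(P): 13 reachable states
  p0 = a.(b.a.b.0 | b.(b.0 + 0 | 0)) has moves ··a··> p1
  p1 = b.a.b.0 | b.(b.0 + 0 | 0) has moves ··b··> p2, ··b··> p3
  p2 = a.b.0 | b.(b.0 + 0 | 0) has moves ··a··> p4, ··b··> p5
  p3 = b.a.b.0 | (b.0 + 0 | 0) has moves ··b··> p5, ··b··> p6
  p4 = b.0 | b.(b.0 + 0 | 0) has moves ··b··> p7, ··b··> p8
  p5 = a.b.0 | (b.0 + 0 | 0) has moves ··a··> p8, ··b··> p9
  p6 = b.a.b.0 | 0 has moves ··b··> p9
  p7 = 0 | b.(b.0 + 0 | 0) has moves ··b··> p10
  p8 = b.0 | (b.0 + 0 | 0) has moves ··b··> p10, ··b··> p11
  p9 = a.b.0 | 0 has moves ··a··> p11
  p10 = 0 | (b.0 + 0 | 0) has moves ··b··> p12
  p11 = b.0 | 0 has moves ··b··> p12
  p12 = 0 | 0 has moves deadlocked
LTS(Q): 13 reachable states
  q0 = a.(b.a.b.0 | b.(b.0 + 0 | 0 + 0 | 0)) has moves ··a··> q1
  q1 = b.a.b.0 | b.(b.0 + 0 | 0 + 0 | 0) has moves ··b··> q2, ··b··> q3
  q2 = a.b.0 | b.(b.0 + 0 | 0 + 0 | 0) has moves ··a··> q4, ··b··> q5
  q3 = b.a.b.0 | (b.0 + 0 | 0 + 0 | 0) has moves ··b··> q5, ··b··> q6
  q4 = b.0 | b.(b.0 + 0 | 0 + 0 | 0) has moves ··b··> q7, ··b··> q8
  q5 = a.b.0 | (b.0 + 0 | 0 + 0 | 0) has moves ··a··> q8, ··b··> q9
  q6 = b.a.b.0 | 0 has moves ··b··> q9
  q7 = 0 | b.(b.0 + 0 | 0 + 0 | 0) has moves ··b··> q10
  q8 = b.0 | (b.0 + 0 | 0 + 0 | 0) has moves ··b··> q10, ··b··> q11
  q9 = a.b.0 | 0 has moves ··a··> q11
  q10 = 0 | (b.0 + 0 | 0 + 0 | 0) has moves ··b··> q12
  q11 = b.0 | 0 has moves ··b··> q12
  q12 = 0 | 0 has moves deadlocked
Coarsest stable partition (strong bisimilarity classes):
  B0 = {p0, q0}
  B1 = {p1, q1}
  B2 = {p3, q3}
  B3 = {p6, q6}
  B4 = {p9, q9}
  B5 = {p10, p11, q10, q11}
  B6 = {p12, q12}
  B7 = {p5, q5}
  B8 = {p7, p8, q7, q8}
  B9 = {p2, q2}
  B10 = {p4, q4}
p0 ∈ B0, q0 ∈ B0 → same block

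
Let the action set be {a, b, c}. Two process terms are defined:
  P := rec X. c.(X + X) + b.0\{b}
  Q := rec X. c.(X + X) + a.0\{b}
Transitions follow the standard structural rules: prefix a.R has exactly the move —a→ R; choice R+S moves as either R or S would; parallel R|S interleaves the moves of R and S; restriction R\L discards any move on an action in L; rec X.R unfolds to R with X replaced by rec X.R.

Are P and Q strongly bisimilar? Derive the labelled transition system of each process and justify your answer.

P's transition system — 3 states:
  u0 = rec X. c.(X + X) + b.0\{b} → --b--▸ u1, --c--▸ u2
  u1 = 0\{b} → ∅
  u2 = (rec X. c.(X + X) + b.0\{b}) + (rec X. c.(X + X) + b.0\{b}) → --b--▸ u1, --c--▸ u2
Q's transition system — 3 states:
  v0 = rec X. c.(X + X) + a.0\{b} → --a--▸ v1, --c--▸ v2
  v1 = 0\{b} → ∅
  v2 = (rec X. c.(X + X) + a.0\{b}) + (rec X. c.(X + X) + a.0\{b}) → --a--▸ v1, --c--▸ v2
Partition-refinement fixed point:
  B0 = {u0, u2}
  B1 = {u1, v1}
  B2 = {v0, v2}
u0 ∈ B0, v0 ∈ B2 → different blocks

P ≁ Q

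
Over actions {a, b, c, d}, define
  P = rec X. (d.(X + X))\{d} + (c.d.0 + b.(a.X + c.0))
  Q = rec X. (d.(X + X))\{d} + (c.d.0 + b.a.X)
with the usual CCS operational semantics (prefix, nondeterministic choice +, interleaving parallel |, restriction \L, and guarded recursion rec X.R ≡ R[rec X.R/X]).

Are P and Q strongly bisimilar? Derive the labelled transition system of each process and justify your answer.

P ≁ Q

P's transition system — 4 states:
  m0 = rec X. (d.(X + X))\{d} + (c.d.0 + b.(a.X + c.0)) → --b--▸ m1, --c--▸ m2
  m1 = a.(rec X. (d.(X + X))\{d} + (c.d.0 + b.(a.X + c.0))) + c.0 → --a--▸ m0, --c--▸ m3
  m2 = d.0 → --d--▸ m3
  m3 = 0 → deadlocked
Q's transition system — 4 states:
  n0 = rec X. (d.(X + X))\{d} + (c.d.0 + b.a.X) → --b--▸ n1, --c--▸ n2
  n1 = a.(rec X. (d.(X + X))\{d} + (c.d.0 + b.a.X)) → --a--▸ n0
  n2 = d.0 → --d--▸ n3
  n3 = 0 → deadlocked
Coarsest stable partition (strong bisimilarity classes):
  B0 = {m0}
  B1 = {m1}
  B2 = {m3, n3}
  B3 = {m2, n2}
  B4 = {n0}
  B5 = {n1}
m0 ∈ B0, n0 ∈ B4 → different blocks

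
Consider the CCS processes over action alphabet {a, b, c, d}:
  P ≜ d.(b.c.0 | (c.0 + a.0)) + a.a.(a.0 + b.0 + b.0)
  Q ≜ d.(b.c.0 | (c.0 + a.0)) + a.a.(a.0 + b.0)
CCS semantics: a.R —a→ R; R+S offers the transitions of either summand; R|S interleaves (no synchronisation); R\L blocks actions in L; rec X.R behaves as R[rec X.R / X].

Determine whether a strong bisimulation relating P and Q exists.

YES

Reachable graph of P (10 states):
  u0 = d.(b.c.0 | (c.0 + a.0)) + a.a.(a.0 + b.0 + b.0) | ··a··> u1, ··d··> u2
  u1 = a.(a.0 + b.0 + b.0) | ··a··> u3
  u2 = b.c.0 | (c.0 + a.0) | ··a··> u4, ··b··> u5, ··c··> u4
  u3 = a.0 + b.0 + b.0 | ··a··> u6, ··b··> u6
  u4 = b.c.0 | 0 | ··b··> u7
  u5 = c.0 | (c.0 + a.0) | ··a··> u7, ··c··> u7, ··c··> u8
  u6 = 0 | deadlocked
  u7 = c.0 | 0 | ··c··> u9
  u8 = 0 | (c.0 + a.0) | ··a··> u9, ··c··> u9
  u9 = 0 | 0 | deadlocked
Reachable graph of Q (10 states):
  v0 = d.(b.c.0 | (c.0 + a.0)) + a.a.(a.0 + b.0) | ··a··> v1, ··d··> v2
  v1 = a.(a.0 + b.0) | ··a··> v3
  v2 = b.c.0 | (c.0 + a.0) | ··a··> v4, ··b··> v5, ··c··> v4
  v3 = a.0 + b.0 | ··a··> v6, ··b··> v6
  v4 = b.c.0 | 0 | ··b··> v7
  v5 = c.0 | (c.0 + a.0) | ··a··> v7, ··c··> v7, ··c··> v8
  v6 = 0 | deadlocked
  v7 = c.0 | 0 | ··c··> v9
  v8 = 0 | (c.0 + a.0) | ··a··> v9, ··c··> v9
  v9 = 0 | 0 | deadlocked
Bisimilarity quotient blocks:
  B0 = {u0, v0}
  B1 = {u2, v2}
  B2 = {u5, v5}
  B3 = {u7, v7}
  B4 = {u6, u9, v6, v9}
  B5 = {u8, v8}
  B6 = {u4, v4}
  B7 = {u1, v1}
  B8 = {u3, v3}
u0 ∈ B0, v0 ∈ B0 → same block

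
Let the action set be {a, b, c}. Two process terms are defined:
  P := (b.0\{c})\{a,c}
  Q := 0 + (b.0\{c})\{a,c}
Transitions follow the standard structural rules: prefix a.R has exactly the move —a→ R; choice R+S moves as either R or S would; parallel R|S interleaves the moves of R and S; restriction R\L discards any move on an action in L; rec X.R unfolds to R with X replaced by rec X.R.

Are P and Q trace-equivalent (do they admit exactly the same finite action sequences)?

LTS(P): 2 reachable states
  u0 = (b.0\{c})\{a,c} has moves =b=> u1
  u1 = 0\{c}\{a,c} has moves ∅
LTS(Q): 2 reachable states
  v0 = 0 + (b.0\{c})\{a,c} has moves =b=> v1
  v1 = 0\{c}\{a,c} has moves ∅
Bisimilarity quotient blocks:
  B0 = {u0, v0}
  B1 = {u1, v1}
u0 ∈ B0, v0 ∈ B0 → same block
Bisimilar ⇒ trace-equivalent.

trace-equivalent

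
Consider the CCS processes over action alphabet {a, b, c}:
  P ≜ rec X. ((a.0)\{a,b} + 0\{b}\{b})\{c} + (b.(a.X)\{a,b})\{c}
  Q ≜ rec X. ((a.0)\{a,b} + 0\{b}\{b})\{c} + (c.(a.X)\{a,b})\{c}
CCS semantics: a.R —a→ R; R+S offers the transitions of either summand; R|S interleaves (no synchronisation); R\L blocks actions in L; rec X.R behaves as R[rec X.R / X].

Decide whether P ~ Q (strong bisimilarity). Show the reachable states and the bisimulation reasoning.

not bisimilar

P's transition system — 2 states:
  p0 = rec X. ((a.0)\{a,b} + 0\{b}\{b})\{c} + (b.(a.X)\{a,b})\{c} → =b=> p1
  p1 = (a.(rec X. ((a.0)\{a,b} + 0\{b}\{b})\{c} + (b.(a.X)\{a,b})\{c}))\{a,b}\{c} → stopped
Q's transition system — 1 states:
  q0 = rec X. ((a.0)\{a,b} + 0\{b}\{b})\{c} + (c.(a.X)\{a,b})\{c} → stopped
Bisimilarity quotient blocks:
  B0 = {p0}
  B1 = {p1, q0}
p0 ∈ B0, q0 ∈ B1 → different blocks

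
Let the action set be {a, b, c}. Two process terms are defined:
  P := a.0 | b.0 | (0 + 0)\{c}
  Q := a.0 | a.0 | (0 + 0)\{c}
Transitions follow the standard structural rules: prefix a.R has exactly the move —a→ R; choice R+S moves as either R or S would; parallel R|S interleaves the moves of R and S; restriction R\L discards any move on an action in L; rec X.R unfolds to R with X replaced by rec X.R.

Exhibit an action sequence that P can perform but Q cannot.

P's transition system — 4 states:
  p0 = a.0 | b.0 | (0 + 0)\{c} has moves ··a··> p1, ··b··> p2
  p1 = 0 | b.0 | (0 + 0)\{c} has moves ··b··> p3
  p2 = a.0 | 0 | (0 + 0)\{c} has moves ··a··> p3
  p3 = 0 | 0 | (0 + 0)\{c} has moves ∅
Q's transition system — 4 states:
  q0 = a.0 | a.0 | (0 + 0)\{c} has moves ··a··> q1, ··a··> q2
  q1 = 0 | a.0 | (0 + 0)\{c} has moves ··a··> q3
  q2 = a.0 | 0 | (0 + 0)\{c} has moves ··a··> q3
  q3 = 0 | 0 | (0 + 0)\{c} has moves ∅
Executing b from P (initial set {p0}):
  after b @ step 1: {p2}
  P completes σ.
Executing b from Q (initial set {q0}):
  after b @ step 1: ∅ (Q stuck)

b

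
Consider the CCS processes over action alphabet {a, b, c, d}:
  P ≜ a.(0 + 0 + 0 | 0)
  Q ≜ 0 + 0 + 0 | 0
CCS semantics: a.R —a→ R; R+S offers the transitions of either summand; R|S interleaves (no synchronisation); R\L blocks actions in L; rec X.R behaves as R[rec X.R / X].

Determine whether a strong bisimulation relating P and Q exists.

not bisimilar

Reachable graph of P (2 states):
  p0 = a.(0 + 0 + 0 | 0) | --a--▸ p1
  p1 = 0 + 0 + 0 | 0 | ∅
Reachable graph of Q (1 states):
  q0 = 0 + 0 + 0 | 0 | ∅
Partition-refinement fixed point:
  B0 = {p0}
  B1 = {p1, q0}
p0 ∈ B0, q0 ∈ B1 → different blocks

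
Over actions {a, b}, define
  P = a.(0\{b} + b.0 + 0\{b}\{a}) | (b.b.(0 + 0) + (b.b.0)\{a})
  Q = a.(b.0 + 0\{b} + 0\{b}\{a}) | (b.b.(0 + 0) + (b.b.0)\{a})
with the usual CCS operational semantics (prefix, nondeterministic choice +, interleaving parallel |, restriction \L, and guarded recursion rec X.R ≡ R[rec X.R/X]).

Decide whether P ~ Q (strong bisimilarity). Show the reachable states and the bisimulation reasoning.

LTS(P): 15 reachable states
  p0 = a.(0\{b} + b.0 + 0\{b}\{a}) | (b.b.(0 + 0) + (b.b.0)\{a}) :: -a-> p1, -b-> p2, -b-> p3
  p1 = (0\{b} + b.0 + 0\{b}\{a}) | (b.b.(0 + 0) + (b.b.0)\{a}) :: -b-> p4, -b-> p5, -b-> p6
  p2 = a.(0\{b} + b.0 + 0\{b}\{a}) | (b.0)\{a} :: -a-> p4, -b-> p7
  p3 = a.(0\{b} + b.0 + 0\{b}\{a}) | b.(0 + 0) :: -a-> p5, -b-> p8
  p4 = (0\{b} + b.0 + 0\{b}\{a}) | (b.0)\{a} :: -b-> p10, -b-> p9
  p5 = (0\{b} + b.0 + 0\{b}\{a}) | b.(0 + 0) :: -b-> p11, -b-> p12
  p6 = 0 | (b.b.(0 + 0) + (b.b.0)\{a}) :: -b-> p10, -b-> p12
  p7 = a.(0\{b} + b.0 + 0\{b}\{a}) | 0\{a} :: -a-> p9
  p8 = a.(0\{b} + b.0 + 0\{b}\{a}) | (0 + 0) :: -a-> p11
  p9 = (0\{b} + b.0 + 0\{b}\{a}) | 0\{a} :: -b-> p13
  p10 = 0 | (b.0)\{a} :: -b-> p13
  p11 = (0\{b} + b.0 + 0\{b}\{a}) | (0 + 0) :: -b-> p14
  p12 = 0 | b.(0 + 0) :: -b-> p14
  p13 = 0 | 0\{a} :: (no moves)
  p14 = 0 | (0 + 0) :: (no moves)
LTS(Q): 15 reachable states
  q0 = a.(b.0 + 0\{b} + 0\{b}\{a}) | (b.b.(0 + 0) + (b.b.0)\{a}) :: -a-> q1, -b-> q2, -b-> q3
  q1 = (b.0 + 0\{b} + 0\{b}\{a}) | (b.b.(0 + 0) + (b.b.0)\{a}) :: -b-> q4, -b-> q5, -b-> q6
  q2 = a.(b.0 + 0\{b} + 0\{b}\{a}) | (b.0)\{a} :: -a-> q4, -b-> q7
  q3 = a.(b.0 + 0\{b} + 0\{b}\{a}) | b.(0 + 0) :: -a-> q5, -b-> q8
  q4 = (b.0 + 0\{b} + 0\{b}\{a}) | (b.0)\{a} :: -b-> q10, -b-> q9
  q5 = (b.0 + 0\{b} + 0\{b}\{a}) | b.(0 + 0) :: -b-> q11, -b-> q12
  q6 = 0 | (b.b.(0 + 0) + (b.b.0)\{a}) :: -b-> q10, -b-> q12
  q7 = a.(b.0 + 0\{b} + 0\{b}\{a}) | 0\{a} :: -a-> q9
  q8 = a.(b.0 + 0\{b} + 0\{b}\{a}) | (0 + 0) :: -a-> q11
  q9 = (b.0 + 0\{b} + 0\{b}\{a}) | 0\{a} :: -b-> q13
  q10 = 0 | (b.0)\{a} :: -b-> q13
  q11 = (b.0 + 0\{b} + 0\{b}\{a}) | (0 + 0) :: -b-> q14
  q12 = 0 | b.(0 + 0) :: -b-> q14
  q13 = 0 | 0\{a} :: (no moves)
  q14 = 0 | (0 + 0) :: (no moves)
Bisimilarity quotient blocks:
  B0 = {p0, q0}
  B1 = {p1, q1}
  B2 = {p4, p5, p6, q4, q5, q6}
  B3 = {p10, p11, p12, p9, q10, q11, q12, q9}
  B4 = {p13, p14, q13, q14}
  B5 = {p2, p3, q2, q3}
  B6 = {p7, p8, q7, q8}
p0 ∈ B0, q0 ∈ B0 → same block

bisimilar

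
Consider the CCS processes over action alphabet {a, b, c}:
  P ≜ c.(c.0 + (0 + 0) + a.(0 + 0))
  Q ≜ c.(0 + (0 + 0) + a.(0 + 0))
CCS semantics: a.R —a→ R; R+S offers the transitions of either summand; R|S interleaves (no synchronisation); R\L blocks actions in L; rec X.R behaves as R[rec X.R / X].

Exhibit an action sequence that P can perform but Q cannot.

cc

P's transition system — 4 states:
  s0 = c.(c.0 + (0 + 0) + a.(0 + 0)) :: —c→ s1
  s1 = c.0 + (0 + 0) + a.(0 + 0) :: —a→ s2, —c→ s3
  s2 = 0 + 0 :: (no moves)
  s3 = 0 :: (no moves)
Q's transition system — 3 states:
  t0 = c.(0 + (0 + 0) + a.(0 + 0)) :: —c→ t1
  t1 = 0 + (0 + 0) + a.(0 + 0) :: —a→ t2
  t2 = 0 + 0 :: (no moves)
Run σ = ⟨cc⟩ on P: start {s0}
  step 1 (c): {s1}
  step 2 (c): {s3}
  ✓ P
Run σ = ⟨cc⟩ on Q: start {t0}
  step 1 (c): {t1}
  step 2 (c): ∅ (Q stuck)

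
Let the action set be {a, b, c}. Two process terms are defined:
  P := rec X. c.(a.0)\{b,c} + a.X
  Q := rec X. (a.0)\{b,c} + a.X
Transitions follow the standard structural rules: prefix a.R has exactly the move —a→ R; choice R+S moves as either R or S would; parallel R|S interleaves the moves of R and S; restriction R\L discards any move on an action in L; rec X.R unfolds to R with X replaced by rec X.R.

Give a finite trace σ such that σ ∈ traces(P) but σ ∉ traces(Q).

c

P's transition system — 3 states:
  u0 = rec X. c.(a.0)\{b,c} + a.X ⊢ =a=> u0, =c=> u1
  u1 = (a.0)\{b,c} ⊢ =a=> u2
  u2 = 0\{b,c} ⊢ ∅
Q's transition system — 2 states:
  v0 = rec X. (a.0)\{b,c} + a.X ⊢ =a=> v0, =a=> v1
  v1 = 0\{b,c} ⊢ ∅
Trace ⟨c⟩ through P, begin at {u0}:
  step 1 (c): {u1}
  — P admits the full trace.
Trace ⟨c⟩ through Q, begin at {v0}:
  step 1 (c): ∅ (Q stuck)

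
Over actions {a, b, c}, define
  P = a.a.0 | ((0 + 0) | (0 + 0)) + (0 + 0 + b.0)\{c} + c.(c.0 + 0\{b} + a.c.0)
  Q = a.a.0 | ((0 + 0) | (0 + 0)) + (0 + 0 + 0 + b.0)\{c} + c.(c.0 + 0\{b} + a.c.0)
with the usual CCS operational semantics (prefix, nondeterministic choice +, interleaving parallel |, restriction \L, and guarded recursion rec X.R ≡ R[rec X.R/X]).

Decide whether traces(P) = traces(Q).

trace-equivalent

LTS(P): 7 reachable states
  s0 = a.a.0 | ((0 + 0) | (0 + 0)) + (0 + 0 + b.0)\{c} + c.(c.0 + 0\{b} + a.c.0) ⊢ =a=> s1, =b=> s2, =c=> s3
  s1 = a.0 | ((0 + 0) | (0 + 0)) ⊢ =a=> s4
  s2 = 0\{c} ⊢ stopped
  s3 = c.0 + 0\{b} + a.c.0 ⊢ =a=> s5, =c=> s6
  s4 = 0 | ((0 + 0) | (0 + 0)) ⊢ stopped
  s5 = c.0 ⊢ =c=> s6
  s6 = 0 ⊢ stopped
LTS(Q): 7 reachable states
  t0 = a.a.0 | ((0 + 0) | (0 + 0)) + (0 + 0 + 0 + b.0)\{c} + c.(c.0 + 0\{b} + a.c.0) ⊢ =a=> t1, =b=> t2, =c=> t3
  t1 = a.0 | ((0 + 0) | (0 + 0)) ⊢ =a=> t4
  t2 = 0\{c} ⊢ stopped
  t3 = c.0 + 0\{b} + a.c.0 ⊢ =a=> t5, =c=> t6
  t4 = 0 | ((0 + 0) | (0 + 0)) ⊢ stopped
  t5 = c.0 ⊢ =c=> t6
  t6 = 0 ⊢ stopped
Coarsest stable partition (strong bisimilarity classes):
  B0 = {s0, t0}
  B1 = {s3, t3}
  B2 = {s5, t5}
  B3 = {s2, s4, s6, t2, t4, t6}
  B4 = {s1, t1}
s0 ∈ B0, t0 ∈ B0 → same block
Bisimilar ⇒ trace-equivalent.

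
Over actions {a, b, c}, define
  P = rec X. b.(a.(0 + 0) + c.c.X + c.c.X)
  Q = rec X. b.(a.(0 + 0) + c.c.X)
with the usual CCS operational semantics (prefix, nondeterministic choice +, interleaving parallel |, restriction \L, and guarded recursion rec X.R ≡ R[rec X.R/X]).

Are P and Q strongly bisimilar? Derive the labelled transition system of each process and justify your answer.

LTS(P): 4 reachable states
  p0 = rec X. b.(a.(0 + 0) + c.c.X + c.c.X) has moves =b=> p1
  p1 = a.(0 + 0) + c.c.(rec X. b.(a.(0 + 0) + c.c.X + c.c.X)) + c.c.(rec X. b.(a.(0 + 0) + c.c.X + c.c.X)) has moves =a=> p2, =c=> p3
  p2 = 0 + 0 has moves ∅
  p3 = c.(rec X. b.(a.(0 + 0) + c.c.X + c.c.X)) has moves =c=> p0
LTS(Q): 4 reachable states
  q0 = rec X. b.(a.(0 + 0) + c.c.X) has moves =b=> q1
  q1 = a.(0 + 0) + c.c.(rec X. b.(a.(0 + 0) + c.c.X)) has moves =a=> q2, =c=> q3
  q2 = 0 + 0 has moves ∅
  q3 = c.(rec X. b.(a.(0 + 0) + c.c.X)) has moves =c=> q0
Coarsest stable partition (strong bisimilarity classes):
  B0 = {p0, q0}
  B1 = {p1, q1}
  B2 = {p2, q2}
  B3 = {p3, q3}
p0 ∈ B0, q0 ∈ B0 → same block

P ~ Q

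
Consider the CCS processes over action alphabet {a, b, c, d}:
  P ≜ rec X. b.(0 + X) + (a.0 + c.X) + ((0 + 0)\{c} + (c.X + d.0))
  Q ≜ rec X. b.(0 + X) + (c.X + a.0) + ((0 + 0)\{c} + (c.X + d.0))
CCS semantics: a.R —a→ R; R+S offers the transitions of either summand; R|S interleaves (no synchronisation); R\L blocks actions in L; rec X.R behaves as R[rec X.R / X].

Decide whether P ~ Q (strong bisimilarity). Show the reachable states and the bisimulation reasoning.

YES

Reachable graph of P (3 states):
  m0 = rec X. b.(0 + X) + (a.0 + c.X) + ((0 + 0)\{c} + (c.X + d.0)) has moves --a--▸ m1, --b--▸ m2, --c--▸ m0, --d--▸ m1
  m1 = 0 has moves stopped
  m2 = 0 + (rec X. b.(0 + X) + (a.0 + c.X) + ((0 + 0)\{c} + (c.X + d.0))) has moves --a--▸ m1, --b--▸ m2, --c--▸ m0, --d--▸ m1
Reachable graph of Q (3 states):
  n0 = rec X. b.(0 + X) + (c.X + a.0) + ((0 + 0)\{c} + (c.X + d.0)) has moves --a--▸ n1, --b--▸ n2, --c--▸ n0, --d--▸ n1
  n1 = 0 has moves stopped
  n2 = 0 + (rec X. b.(0 + X) + (c.X + a.0) + ((0 + 0)\{c} + (c.X + d.0))) has moves --a--▸ n1, --b--▸ n2, --c--▸ n0, --d--▸ n1
Coarsest stable partition (strong bisimilarity classes):
  B0 = {m0, m2, n0, n2}
  B1 = {m1, n1}
m0 ∈ B0, n0 ∈ B0 → same block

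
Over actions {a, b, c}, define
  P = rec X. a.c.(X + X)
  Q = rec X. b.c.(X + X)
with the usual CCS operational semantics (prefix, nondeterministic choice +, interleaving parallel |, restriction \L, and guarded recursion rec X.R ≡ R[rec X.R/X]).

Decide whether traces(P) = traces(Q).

NO — witness ⟨a⟩

Reachable graph of P (3 states):
  m0 = rec X. a.c.(X + X) | ··a··> m1
  m1 = c.((rec X. a.c.(X + X)) + (rec X. a.c.(X + X))) | ··c··> m2
  m2 = (rec X. a.c.(X + X)) + (rec X. a.c.(X + X)) | ··a··> m1
Reachable graph of Q (3 states):
  n0 = rec X. b.c.(X + X) | ··b··> n1
  n1 = c.((rec X. b.c.(X + X)) + (rec X. b.c.(X + X))) | ··c··> n2
  n2 = (rec X. b.c.(X + X)) + (rec X. b.c.(X + X)) | ··b··> n1
Executing a from P (initial set {m0}):
  after a @ step 1: {m1}
  P completes σ.
Executing a from Q (initial set {n0}):
  after a @ step 1: ∅ (Q stuck)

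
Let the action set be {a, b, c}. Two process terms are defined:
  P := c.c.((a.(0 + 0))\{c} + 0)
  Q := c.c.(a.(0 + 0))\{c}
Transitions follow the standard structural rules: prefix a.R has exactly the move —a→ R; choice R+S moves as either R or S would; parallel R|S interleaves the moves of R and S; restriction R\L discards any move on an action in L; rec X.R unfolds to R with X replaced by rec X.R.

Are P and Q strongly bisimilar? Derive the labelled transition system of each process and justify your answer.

LTS(P): 4 reachable states
  p0 = c.c.((a.(0 + 0))\{c} + 0) → =c=> p1
  p1 = c.((a.(0 + 0))\{c} + 0) → =c=> p2
  p2 = (a.(0 + 0))\{c} + 0 → =a=> p3
  p3 = (0 + 0)\{c} → ∅
LTS(Q): 4 reachable states
  q0 = c.c.(a.(0 + 0))\{c} → =c=> q1
  q1 = c.(a.(0 + 0))\{c} → =c=> q2
  q2 = (a.(0 + 0))\{c} → =a=> q3
  q3 = (0 + 0)\{c} → ∅
Bisimilarity quotient blocks:
  B0 = {p0, q0}
  B1 = {p1, q1}
  B2 = {p2, q2}
  B3 = {p3, q3}
p0 ∈ B0, q0 ∈ B0 → same block

P ~ Q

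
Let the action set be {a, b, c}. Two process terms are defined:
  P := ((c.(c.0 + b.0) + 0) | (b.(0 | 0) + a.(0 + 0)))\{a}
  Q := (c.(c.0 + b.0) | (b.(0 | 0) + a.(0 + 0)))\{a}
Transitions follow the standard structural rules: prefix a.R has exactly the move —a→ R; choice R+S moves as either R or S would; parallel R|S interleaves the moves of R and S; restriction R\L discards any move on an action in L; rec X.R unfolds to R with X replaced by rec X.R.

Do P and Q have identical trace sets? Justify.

P's transition system — 6 states:
  u0 = ((c.(c.0 + b.0) + 0) | (b.(0 | 0) + a.(0 + 0)))\{a} | --b--▸ u1, --c--▸ u2
  u1 = ((c.(c.0 + b.0) + 0) | (0 | 0))\{a} | --c--▸ u3
  u2 = ((c.0 + b.0) | (b.(0 | 0) + a.(0 + 0)))\{a} | --b--▸ u3, --b--▸ u4, --c--▸ u4
  u3 = ((c.0 + b.0) | (0 | 0))\{a} | --b--▸ u5, --c--▸ u5
  u4 = (0 | (b.(0 | 0) + a.(0 + 0)))\{a} | --b--▸ u5
  u5 = (0 | (0 | 0))\{a} | (no moves)
Q's transition system — 6 states:
  v0 = (c.(c.0 + b.0) | (b.(0 | 0) + a.(0 + 0)))\{a} | --b--▸ v1, --c--▸ v2
  v1 = (c.(c.0 + b.0) | (0 | 0))\{a} | --c--▸ v3
  v2 = ((c.0 + b.0) | (b.(0 | 0) + a.(0 + 0)))\{a} | --b--▸ v3, --b--▸ v4, --c--▸ v4
  v3 = ((c.0 + b.0) | (0 | 0))\{a} | --b--▸ v5, --c--▸ v5
  v4 = (0 | (b.(0 | 0) + a.(0 + 0)))\{a} | --b--▸ v5
  v5 = (0 | (0 | 0))\{a} | (no moves)
Coarsest stable partition (strong bisimilarity classes):
  B0 = {u0, v0}
  B1 = {u2, v2}
  B2 = {u3, v3}
  B3 = {u5, v5}
  B4 = {u4, v4}
  B5 = {u1, v1}
u0 ∈ B0, v0 ∈ B0 → same block
Bisimilar ⇒ trace-equivalent.

trace-equivalent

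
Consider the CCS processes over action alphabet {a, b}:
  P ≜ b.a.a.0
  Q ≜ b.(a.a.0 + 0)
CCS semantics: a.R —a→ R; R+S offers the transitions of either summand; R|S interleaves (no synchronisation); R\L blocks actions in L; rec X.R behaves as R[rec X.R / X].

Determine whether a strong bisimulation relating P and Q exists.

YES

Reachable graph of P (4 states):
  p0 = b.a.a.0 has moves —b→ p1
  p1 = a.a.0 has moves —a→ p2
  p2 = a.0 has moves —a→ p3
  p3 = 0 has moves (no moves)
Reachable graph of Q (4 states):
  q0 = b.(a.a.0 + 0) has moves —b→ q1
  q1 = a.a.0 + 0 has moves —a→ q2
  q2 = a.0 has moves —a→ q3
  q3 = 0 has moves (no moves)
Coarsest stable partition (strong bisimilarity classes):
  B0 = {p0, q0}
  B1 = {p1, q1}
  B2 = {p2, q2}
  B3 = {p3, q3}
p0 ∈ B0, q0 ∈ B0 → same block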